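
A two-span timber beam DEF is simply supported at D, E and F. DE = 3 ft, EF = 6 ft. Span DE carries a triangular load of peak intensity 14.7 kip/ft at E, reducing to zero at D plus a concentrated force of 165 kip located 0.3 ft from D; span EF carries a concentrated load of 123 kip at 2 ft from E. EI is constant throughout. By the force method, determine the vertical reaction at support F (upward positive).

Release continuity at E by inserting a hinge; the redundant is the internal moment M_E. The primary structure is two simply-supported spans DE and EF.
End slopes at the hinge E, treating each span as simply supported:
  span DE: triangular load, peak 14.7: w₀L³/(45EI) = 8.82/EI
  span DE: point load 165 at a = 0.3: Pab(L + a)/(6LEI) = 24.5/EI
  span EF: point load 123 at a = 2: Pab(L + b)/(6LEI) = 273.3/EI
  relative rotation θ_0 = (33.32 + 273.3)/EI = 306.7/EI
A unit hogging moment at E produces rotation L₁/(3EI) + L₂/(3EI) = 3/EI.
Slope continuity at E: θ_0 = M_E·3/EI, so M_E = 306.7/3 = 102.2 kip·ft (hogging).
Span EF, ΣM about F: R_E^{EF}·6 = 492 + 102.2, so R_E^{EF} = 99.04 kip and R_F = 123 − 99.04 = 23.96 kip.

R_F = 23.96 kip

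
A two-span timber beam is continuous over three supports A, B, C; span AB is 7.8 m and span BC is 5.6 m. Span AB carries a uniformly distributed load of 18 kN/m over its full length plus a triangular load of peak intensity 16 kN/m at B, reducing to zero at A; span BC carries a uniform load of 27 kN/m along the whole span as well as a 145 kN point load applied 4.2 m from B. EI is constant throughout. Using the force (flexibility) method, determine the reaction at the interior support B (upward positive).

Take M_B as the redundant. Released structure: two simple spans AB and BC with a hinge at B.
Rotations at B on the released spans (each span's end-slope, ×1/EI):
  span AB: UDL 18: wL³/(24EI) = 355.9/EI
  span AB: triangular load, peak 16: w₀L³/(45EI) = 168.7/EI
  span BC: UDL 27: wL³/(24EI) = 197.6/EI
  span BC: point load 145 at a = 4.2: Pab(L + b)/(6LEI) = 177.6/EI
  relative rotation θ_0 = (524.6 + 375.2)/EI = 899.8/EI
A unit hogging moment at B produces rotation L₁/(3EI) + L₂/(3EI) = 4.467/EI.
Compatibility: M_B·(L₁+L₂)/(3EI) = θ_0, giving M_B = 201.5 kN·m (hogging).
Span AB, ΣM about A with M_B applied at B: R_B^{AB}·7.8 = 872 + 201.5, so R_B^{AB} = 137.6 kN and R_A = 202.8 − 137.6 = 65.17 kN.
Span BC, ΣM about C: R_B^{BC}·5.6 = 626.4 + 201.5, so R_B^{BC} = 147.8 kN and R_C = 296.2 − 147.8 = 148.4 kN.
R_B = 137.6 + 147.8 = 285.5 kN.

R_B = 285.5 kN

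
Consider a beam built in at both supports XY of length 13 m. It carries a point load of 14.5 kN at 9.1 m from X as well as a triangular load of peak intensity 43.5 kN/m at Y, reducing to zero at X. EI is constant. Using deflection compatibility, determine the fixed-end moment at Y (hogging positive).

M_Y = 395.3 kN·m

Take the two fixed-end moments M_X, M_Y as redundants; the released structure is the simple span XY.
End rotations of the released simple span under the applied load (×1/EI):
  at X: point load 14.5 at a = 9.1: Pab(L + b)/(6LEI) = 111.5/EI
  at Y: point load 14.5 at a = 9.1: Pab(L + a)/(6LEI) = 145.8/EI
  at X: triangular load, peak 43.5: 7w₀L³/(360EI) = 1858/EI
  at Y: triangular load, peak 43.5: w₀L³/(45EI) = 2124/EI
  θ_X0 = 1970/EI,  θ_Y0 = 2270/EI
Flexibility coefficients: a unit moment at one end gives L/(3EI) there and L/(6EI) at the far end, so f₁₁ = f₂₂ = 4.333/EI and f₁₂ = f₂₁ = 2.167/EI.
Compatibility — zero rotation at each built-in end:
  4.333 M_X + 2.167 M_Y = 1970
  2.167 M_X + 4.333 M_Y = 2270
Solving the pair gives M_X = 256.9 kN·m and M_Y = 395.3 kN·m (hogging).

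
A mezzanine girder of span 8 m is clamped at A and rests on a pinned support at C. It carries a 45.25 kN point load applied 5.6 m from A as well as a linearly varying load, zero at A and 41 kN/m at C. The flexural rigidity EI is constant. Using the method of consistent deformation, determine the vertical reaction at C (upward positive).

Take the reaction at C as the redundant and release it; the primary structure is a cantilever fixed at A.
Deflection at C on the released cantilever, summing each load's contribution:
  point load 45.25 at a = 5.6: Pa²(3L − a)/(6EI) = 4352/EI
  triangular load, peak 41 at the free end: 11w₀L⁴/(120EI) = 15394/EI
  δ_0 = 19746/EI
Tip deflection under a unit load at C: L³/(3EI) = 170.7/EI.
Compatibility at C: δ_0 − R_C·δ_{CC} = 0, so R_C = 19746/170.7 = 115.7 kN.

R_C = 115.7 kN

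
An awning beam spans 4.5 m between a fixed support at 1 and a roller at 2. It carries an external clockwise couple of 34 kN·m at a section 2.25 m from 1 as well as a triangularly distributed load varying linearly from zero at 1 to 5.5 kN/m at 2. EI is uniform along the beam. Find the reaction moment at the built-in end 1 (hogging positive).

M_1 = 2.247 kN·m

Remove the prop at 2; the released (primary) structure is a cantilever built in at 1.
Downward deflection at the released point 2 due to the loads:
  clockwise couple 34 at a = 2.25: M₀a(2L − a)/(2EI) = 258.2/EI
  triangular load, peak 5.5 at the free end: 11w₀L⁴/(120EI) = 206.7/EI
  δ_0 = 464.9/EI
Tip deflection under a unit load at 2: L³/(3EI) = 30.38/EI.
Compatibility at 2: δ_0 − R_2·δ_{22} = 0, so R_2 = 464.9/30.38 = 15.31 kN.
Moment equilibrium about 1: M_1 = Σ(load moments about 1) − R_2·L = 71.12 − 15.31×4.5 = 2.247 kN·m.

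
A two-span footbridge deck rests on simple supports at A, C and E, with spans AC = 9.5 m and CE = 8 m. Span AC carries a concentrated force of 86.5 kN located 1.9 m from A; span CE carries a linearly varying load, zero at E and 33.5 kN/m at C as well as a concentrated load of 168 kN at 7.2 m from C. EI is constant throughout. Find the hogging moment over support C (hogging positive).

Take M_C as the redundant. Released structure: two simple spans AC and CE with a hinge at C.
Discontinuity in slope at C on the released structure — sum the simple-span end rotations:
  span AC: point load 86.5 at a = 1.9: Pab(L + a)/(6LEI) = 249.8/EI
  span CE: triangular load, peak 33.5: w₀L³/(45EI) = 381.2/EI
  span CE: point load 168 at a = 7.2: Pab(L + b)/(6LEI) = 177.4/EI
  relative rotation θ_0 = (249.8 + 558.6)/EI = 808.4/EI
A unit hogging moment at C produces rotation L₁/(3EI) + L₂/(3EI) = 5.833/EI.
Slope continuity at C: θ_0 = M_C·5.833/EI, so M_C = 808.4/5.833 = 138.6 kN·m (hogging).

M_C = 138.6 kN·m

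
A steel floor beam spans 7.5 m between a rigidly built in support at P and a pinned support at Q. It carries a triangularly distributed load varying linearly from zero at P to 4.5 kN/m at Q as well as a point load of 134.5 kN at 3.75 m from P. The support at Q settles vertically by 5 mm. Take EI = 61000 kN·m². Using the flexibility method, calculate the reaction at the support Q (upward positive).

Remove the prop at Q; the released (primary) structure is a cantilever built in at P.
Downward deflection at the released point Q due to the loads:
  triangular load, peak 4.5 at the free end: 11w₀L⁴/(120EI) = 1305/EI
  point load 134.5 at a = 3.75: Pa²(3L − a)/(6EI) = 5911/EI
  δ_0 = 7216/EI
Flexibility coefficient — unit upward force at Q: δ_{QQ} = L³/(3EI) = 140.6/EI.
With EI = 61000 kN·m²: δ_0 = 0.11829 m and δ_{QQ} = 0.002305 m/kN.
Compatibility — the beam at Q must follow the support down by 0.005 m: δ_0 − R_Q·δ_{QQ} = 0.005, so R_Q = (0.11829 − 0.005)/0.002305 = 49.14 kN.

R_Q = 49.14 kN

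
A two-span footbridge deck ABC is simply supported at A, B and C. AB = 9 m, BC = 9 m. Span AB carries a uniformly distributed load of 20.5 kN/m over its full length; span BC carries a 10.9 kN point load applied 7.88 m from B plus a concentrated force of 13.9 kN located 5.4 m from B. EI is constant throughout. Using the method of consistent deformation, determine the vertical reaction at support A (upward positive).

Insert a hinge at B; M_B is the redundant, and each span becomes simply supported.
Discontinuity in slope at B on the released structure — sum the simple-span end rotations:
  span AB: UDL 20.5: wL³/(24EI) = 622.7/EI
  span BC: point load 10.9 at a = 7.88: Pab(L + b)/(6LEI) = 18.03/EI
  span BC: point load 13.9 at a = 5.4: Pab(L + b)/(6LEI) = 63.05/EI
  relative rotation θ_0 = (622.7 + 81.08)/EI = 703.8/EI
A unit hogging moment at B produces rotation L₁/(3EI) + L₂/(3EI) = 6/EI.
Slope continuity at B: θ_0 = M_B·6/EI, so M_B = 703.8/6 = 117.3 kN·m (hogging).
Span AB, ΣM about A with M_B applied at B: R_B^{AB}·9 = 830.2 + 117.3, so R_B^{AB} = 105.3 kN and R_A = 184.5 − 105.3 = 79.22 kN.

R_A = 79.22 kN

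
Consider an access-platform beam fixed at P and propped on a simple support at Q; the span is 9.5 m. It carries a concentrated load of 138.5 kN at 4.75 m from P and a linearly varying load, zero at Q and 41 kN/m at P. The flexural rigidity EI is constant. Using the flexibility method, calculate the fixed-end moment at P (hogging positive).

Choose R_Q as the redundant. The primary structure is the cantilever fixed at P.
Free-end deflection of the primary structure under the applied loading (downward +):
  point load 138.5 at a = 4.75: Pa²(3L − a)/(6EI) = 12369/EI
  triangular load, peak 41 at the fixed end: w₀L⁴/(30EI) = 11132/EI
  δ_0 = 23501/EI
Flexibility coefficient — unit upward force at Q: δ_{QQ} = L³/(3EI) = 285.8/EI.
Compatibility at Q: δ_0 − R_Q·δ_{QQ} = 0, so R_Q = 23501/285.8 = 82.23 kN.
Moment equilibrium about P: M_P = Σ(load moments about P) − R_Q·L = 1275 − 82.23×9.5 = 493.4 kN·m.

M_P = 493.4 kN·m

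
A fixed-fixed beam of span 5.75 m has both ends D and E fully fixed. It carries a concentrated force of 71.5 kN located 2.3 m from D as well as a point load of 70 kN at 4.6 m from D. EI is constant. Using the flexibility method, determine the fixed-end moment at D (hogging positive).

Release both end moments; the primary structure is a simply-supported span DE with redundants M_D and M_E.
On the primary (simply-supported) span, the end slopes from the loading are:
  at D: point load 71.5 at a = 2.3: Pab(L + b)/(6LEI) = 151.3/EI
  at E: point load 71.5 at a = 2.3: Pab(L + a)/(6LEI) = 132.4/EI
  at D: point load 70 at a = 4.6: Pab(L + b)/(6LEI) = 74.06/EI
  at E: point load 70 at a = 4.6: Pab(L + a)/(6LEI) = 111.1/EI
  θ_D0 = 225.4/EI,  θ_E0 = 243.5/EI
Flexibility coefficients: a unit moment at one end gives L/(3EI) there and L/(6EI) at the far end, so f₁₁ = f₂₂ = 1.917/EI and f₁₂ = f₂₁ = 0.9583/EI.
Compatibility — zero rotation at each built-in end:
  1.917 M_D + 0.9583 M_E = 225.4
  0.9583 M_D + 1.917 M_E = 243.5
Solving the pair gives M_D = 72.08 kN·m and M_E = 90.99 kN·m (hogging).

M_D = 72.08 kN·m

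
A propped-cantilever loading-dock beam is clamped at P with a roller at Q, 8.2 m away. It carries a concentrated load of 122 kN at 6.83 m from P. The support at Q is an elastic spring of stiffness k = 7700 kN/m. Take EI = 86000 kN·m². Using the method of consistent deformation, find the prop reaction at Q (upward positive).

Choose R_Q as the redundant. The primary structure is the cantilever fixed at P.
Deflection at Q on the released cantilever, summing each load's contribution:
  point load 122 at a = 6.83: Pa²(3L − a)/(6EI) = 16855/EI
Flexibility coefficient — unit upward force at Q: δ_{QQ} = L³/(3EI) = 183.8/EI.
With EI = 86000 kN·m²: δ_0 = 0.19599 m and δ_{QQ} = 0.002137 m/kN.
Compatibility — the spring shortens by R_Q/k under the reaction it provides: δ_0 − R_Q·δ_{QQ} = R_Q/k. With 1/k = 0.00013 m/kN, R_Q = δ_0 / (δ_{QQ} + 1/k) = 0.19599 / (0.002137 + 0.00013) = 86.46 kN.

R_Q = 86.46 kN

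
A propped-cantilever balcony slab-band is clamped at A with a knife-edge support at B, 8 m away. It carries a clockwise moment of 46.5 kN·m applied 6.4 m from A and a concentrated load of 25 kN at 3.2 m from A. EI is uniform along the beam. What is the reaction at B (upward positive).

Take the reaction at B as the redundant and release it; the primary structure is a cantilever fixed at A.
Downward deflection at the released point B due to the loads:
  clockwise couple 46.5 at a = 6.4: M₀a(2L − a)/(2EI) = 1428/EI
  point load 25 at a = 3.2: Pa²(3L − a)/(6EI) = 887.5/EI
  δ_0 = 2316/EI
Flexibility coefficient — unit upward force at B: δ_{BB} = L³/(3EI) = 170.7/EI.
The prop prevents deflection at B: R_B = δ_0/δ_{BB} = 2316/170.7 = 13.57 kN.

R_B = 13.57 kN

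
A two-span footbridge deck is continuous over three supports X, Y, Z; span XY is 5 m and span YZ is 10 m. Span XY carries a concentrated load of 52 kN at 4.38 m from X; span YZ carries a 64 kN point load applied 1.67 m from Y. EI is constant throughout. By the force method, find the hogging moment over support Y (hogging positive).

Insert a hinge at Y; M_Y is the redundant, and each span becomes simply supported.
Rotations at Y on the released spans (each span's end-slope, ×1/EI):
  span XY: point load 52 at a = 4.38: Pab(L + a)/(6LEI) = 44.15/EI
  span YZ: point load 64 at a = 1.67: Pab(L + b)/(6LEI) = 272/EI
  relative rotation θ_0 = (44.15 + 272)/EI = 316.1/EI
A unit hogging moment at Y produces rotation L₁/(3EI) + L₂/(3EI) = 5/EI.
Slope continuity at Y: θ_0 = M_Y·5/EI, so M_Y = 316.1/5 = 63.23 kN·m (hogging).

M_Y = 63.23 kN·m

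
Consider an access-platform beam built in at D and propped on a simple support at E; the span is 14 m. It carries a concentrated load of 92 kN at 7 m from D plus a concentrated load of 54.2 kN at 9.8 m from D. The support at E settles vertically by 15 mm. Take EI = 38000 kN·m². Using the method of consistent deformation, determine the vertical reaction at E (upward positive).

Remove the prop at E; the released (primary) structure is a cantilever built in at D.
Deflection at E on the released cantilever, summing each load's contribution:
  point load 92 at a = 7: Pa²(3L − a)/(6EI) = 26297/EI
  point load 54.2 at a = 9.8: Pa²(3L − a)/(6EI) = 27935/EI
  δ_0 = 54232/EI
Flexibility coefficient — unit upward force at E: δ_{EE} = L³/(3EI) = 914.7/EI.
With EI = 38000 kN·m²: δ_0 = 1.4272 m and δ_{EE} = 0.02407 m/kN.
Compatibility — the beam at E must follow the support down by 0.015 m: δ_0 − R_E·δ_{EE} = 0.015, so R_E = (1.4272 − 0.015)/0.02407 = 58.67 kN.

R_E = 58.67 kN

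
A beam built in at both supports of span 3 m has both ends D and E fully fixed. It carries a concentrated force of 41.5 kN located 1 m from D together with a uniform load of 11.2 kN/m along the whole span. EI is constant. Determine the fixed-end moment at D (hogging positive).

Release both end moments; the primary structure is a simply-supported span DE with redundants M_D and M_E.
End rotations of the released simple span under the applied load (×1/EI):
  at D: point load 41.5 at a = 1: Pab(L + b)/(6LEI) = 23.06/EI
  at E: point load 41.5 at a = 1: Pab(L + a)/(6LEI) = 18.44/EI
  at D: UDL 11.2: wL³/(24EI) = 12.6/EI
  at E: UDL 11.2: wL³/(24EI) = 12.6/EI
  θ_D0 = 35.66/EI,  θ_E0 = 31.04/EI
Flexibility coefficients: a unit moment at one end gives L/(3EI) there and L/(6EI) at the far end, so f₁₁ = f₂₂ = 1/EI and f₁₂ = f₂₁ = 0.5/EI.
Compatibility — zero rotation at each built-in end:
  1 M_D + 0.5 M_E = 35.66
  0.5 M_D + 1 M_E = 31.04
Solving the pair gives M_D = 26.84 kN·m and M_E = 17.62 kN·m (hogging).

M_D = 26.84 kN·m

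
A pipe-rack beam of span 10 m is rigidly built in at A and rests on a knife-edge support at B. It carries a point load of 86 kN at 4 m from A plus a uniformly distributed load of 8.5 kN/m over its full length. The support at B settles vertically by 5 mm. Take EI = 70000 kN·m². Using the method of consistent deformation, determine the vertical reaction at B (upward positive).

Take the reaction at B as the redundant and release it; the primary structure is a cantilever fixed at A.
Primary-structure tip deflection at B by superposition:
  point load 86 at a = 4: Pa²(3L − a)/(6EI) = 5963/EI
  UDL 8.5: wL⁴/(8EI) = 10625/EI
  δ_0 = 16588/EI
Tip deflection under a unit load at B: L³/(3EI) = 333.3/EI.
With EI = 70000 kN·m²: δ_0 = 0.23697 m and δ_{BB} = 0.004762 m/kN.
Compatibility — the beam at B must follow the support down by 0.005 m: δ_0 − R_B·δ_{BB} = 0.005, so R_B = (0.23697 − 0.005)/0.004762 = 48.71 kN.

R_B = 48.71 kN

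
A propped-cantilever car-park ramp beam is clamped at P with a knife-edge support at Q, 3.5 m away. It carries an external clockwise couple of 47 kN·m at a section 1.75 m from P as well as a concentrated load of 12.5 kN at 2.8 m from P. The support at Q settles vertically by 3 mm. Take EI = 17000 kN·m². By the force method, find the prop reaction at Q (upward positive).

R_Q = 20.34 kN

Take the reaction at Q as the redundant and release it; the primary structure is a cantilever fixed at P.
Primary-structure tip deflection at Q by superposition:
  clockwise couple 47 at a = 1.75: M₀a(2L − a)/(2EI) = 215.9/EI
  point load 12.5 at a = 2.8: Pa²(3L − a)/(6EI) = 125.8/EI
  δ_0 = 341.7/EI
Flexibility coefficient — unit upward force at Q: δ_{QQ} = L³/(3EI) = 14.29/EI.
With EI = 17000 kN·m²: δ_0 = 0.020098 m and δ_{QQ} = 0.000841 m/kN.
Compatibility — the beam at Q must follow the support down by 0.003 m: δ_0 − R_Q·δ_{QQ} = 0.003, so R_Q = (0.020098 − 0.003)/0.000841 = 20.34 kN.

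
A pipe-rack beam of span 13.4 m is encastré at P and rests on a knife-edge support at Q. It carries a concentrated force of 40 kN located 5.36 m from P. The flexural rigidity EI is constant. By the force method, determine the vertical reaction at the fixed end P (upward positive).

R_P = 31.68 kN

Take the reaction at Q as the redundant and release it; the primary structure is a cantilever fixed at P.
Free-end deflection of the primary structure under the applied loading (downward +):
  point load 40 at a = 5.36: Pa²(3L − a)/(6EI) = 6673/EI
Flexibility coefficient — unit upward force at Q: δ_{QQ} = L³/(3EI) = 802/EI.
The prop prevents deflection at Q: R_Q = δ_0/δ_{QQ} = 6673/802 = 8.32 kN.
Vertical equilibrium: R_P = ΣP − R_Q = 40 − 8.32 = 31.68 kN.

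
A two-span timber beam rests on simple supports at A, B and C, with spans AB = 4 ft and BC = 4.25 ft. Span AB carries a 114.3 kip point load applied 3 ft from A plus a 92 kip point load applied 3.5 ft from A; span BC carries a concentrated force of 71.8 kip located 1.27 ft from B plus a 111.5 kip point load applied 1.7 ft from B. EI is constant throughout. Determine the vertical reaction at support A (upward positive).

R_A = 7.687 kip

Insert a hinge at B; M_B is the redundant, and each span becomes simply supported.
Rotations at B on the released spans (each span's end-slope, ×1/EI):
  span AB: point load 114.3 at a = 3: Pab(L + a)/(6LEI) = 100/EI
  span AB: point load 92 at a = 3.5: Pab(L + a)/(6LEI) = 50.31/EI
  span BC: point load 71.8 at a = 1.27: Pab(L + b)/(6LEI) = 77.04/EI
  span BC: point load 111.5 at a = 1.7: Pab(L + b)/(6LEI) = 128.9/EI
  relative rotation θ_0 = (150.3 + 205.9)/EI = 356.3/EI
A unit hogging moment at B produces rotation L₁/(3EI) + L₂/(3EI) = 2.75/EI.
Slope continuity at B: θ_0 = M_B·2.75/EI, so M_B = 356.3/2.75 = 129.6 kip·ft (hogging).
Span AB, ΣM about A with M_B applied at B: R_B^{AB}·4 = 664.9 + 129.6, so R_B^{AB} = 198.6 kip and R_A = 206.3 − 198.6 = 7.687 kip.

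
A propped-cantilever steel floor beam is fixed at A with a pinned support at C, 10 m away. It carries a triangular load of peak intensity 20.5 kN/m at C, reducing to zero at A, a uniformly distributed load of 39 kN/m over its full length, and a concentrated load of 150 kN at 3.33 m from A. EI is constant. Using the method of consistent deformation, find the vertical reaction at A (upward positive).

Choose R_C as the redundant. The primary structure is the cantilever fixed at A.
Downward deflection at the released point C due to the loads:
  triangular load, peak 20.5 at the free end: 11w₀L⁴/(120EI) = 18792/EI
  UDL 39: wL⁴/(8EI) = 48750/EI
  point load 150 at a = 3.33: Pa²(3L − a)/(6EI) = 7394/EI
  δ_0 = 74935/EI
Tip deflection under a unit load at C: L³/(3EI) = 333.3/EI.
Compatibility at C: δ_0 − R_C·δ_{CC} = 0, so R_C = 74935/333.3 = 224.8 kN.
Vertical equilibrium: R_A = ΣP − R_C = 642.5 − 224.8 = 417.7 kN.

R_A = 417.7 kN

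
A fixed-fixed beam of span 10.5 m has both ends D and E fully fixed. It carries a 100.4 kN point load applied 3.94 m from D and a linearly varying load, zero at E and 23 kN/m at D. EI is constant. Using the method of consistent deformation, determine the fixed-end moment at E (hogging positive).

Release both end moments; the primary structure is a simply-supported span DE with redundants M_D and M_E.
On the primary (simply-supported) span, the end slopes from the loading are:
  at D: point load 100.4 at a = 3.94: Pab(L + b)/(6LEI) = 702.7/EI
  at E: point load 100.4 at a = 3.94: Pab(L + a)/(6LEI) = 594.8/EI
  at D: triangular load, peak 23: w₀L³/(45EI) = 591.7/EI
  at E: triangular load, peak 23: 7w₀L³/(360EI) = 517.7/EI
  θ_D0 = 1294/EI,  θ_E0 = 1113/EI
Flexibility coefficients: a unit moment at one end gives L/(3EI) there and L/(6EI) at the far end, so f₁₁ = f₂₂ = 3.5/EI and f₁₂ = f₂₁ = 1.75/EI.
Compatibility — zero rotation at each built-in end:
  3.5 M_D + 1.75 M_E = 1294
  1.75 M_D + 3.5 M_E = 1113
Solving the pair gives M_D = 281.2 kN·m and M_E = 177.3 kN·m (hogging).

M_E = 177.3 kN·m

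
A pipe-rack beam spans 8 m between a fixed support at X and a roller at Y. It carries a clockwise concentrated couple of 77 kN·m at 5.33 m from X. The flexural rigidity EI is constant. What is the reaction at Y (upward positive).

Take the reaction at Y as the redundant and release it; the primary structure is a cantilever fixed at X.
Primary-structure tip deflection at Y by superposition:
  clockwise couple 77 at a = 5.33: M₀a(2L − a)/(2EI) = 2190/EI
Flexibility coefficient — unit upward force at Y: δ_{YY} = L³/(3EI) = 170.7/EI.
The prop prevents deflection at Y: R_Y = δ_0/δ_{YY} = 2190/170.7 = 12.83 kN.

R_Y = 12.83 kN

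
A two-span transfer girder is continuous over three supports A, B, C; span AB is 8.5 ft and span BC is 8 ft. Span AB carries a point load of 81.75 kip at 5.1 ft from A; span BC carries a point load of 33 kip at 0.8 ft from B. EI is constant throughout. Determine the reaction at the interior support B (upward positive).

Release continuity at B by inserting a hinge; the redundant is the internal moment M_B. The primary structure is two simply-supported spans AB and BC.
End slopes at the hinge B, treating each span as simply supported:
  span AB: point load 81.75 at a = 5.1: Pab(L + a)/(6LEI) = 378/EI
  span BC: point load 33 at a = 0.8: Pab(L + b)/(6LEI) = 60.19/EI
  relative rotation θ_0 = (378 + 60.19)/EI = 438.2/EI
A unit hogging moment at B produces rotation L₁/(3EI) + L₂/(3EI) = 5.5/EI.
Slope continuity at B: θ_0 = M_B·5.5/EI, so M_B = 438.2/5.5 = 79.67 kip·ft (hogging).
Span AB, ΣM about A with M_B applied at B: R_B^{AB}·8.5 = 416.9 + 79.67, so R_B^{AB} = 58.42 kip and R_A = 81.75 − 58.42 = 23.33 kip.
Span BC, ΣM about C: R_B^{BC}·8 = 237.6 + 79.67, so R_B^{BC} = 39.66 kip and R_C = 33 − 39.66 = -6.659 kip.
R_B = 58.42 + 39.66 = 98.08 kip.

R_B = 98.08 kip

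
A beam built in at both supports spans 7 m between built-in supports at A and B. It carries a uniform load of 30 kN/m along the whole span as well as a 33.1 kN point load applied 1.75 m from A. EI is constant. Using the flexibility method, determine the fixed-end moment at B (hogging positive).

Take the two fixed-end moments M_A, M_B as redundants; the released structure is the simple span AB.
Simple-span end rotations at A and B under the given loads:
  at A: UDL 30: wL³/(24EI) = 428.8/EI
  at B: UDL 30: wL³/(24EI) = 428.8/EI
  at A: point load 33.1 at a = 1.75: Pab(L + b)/(6LEI) = 88.7/EI
  at B: point load 33.1 at a = 1.75: Pab(L + a)/(6LEI) = 63.36/EI
  θ_A0 = 517.4/EI,  θ_B0 = 492.1/EI
Flexibility coefficients: a unit moment at one end gives L/(3EI) there and L/(6EI) at the far end, so f₁₁ = f₂₂ = 2.333/EI and f₁₂ = f₂₁ = 1.167/EI.
Compatibility — zero rotation at each built-in end:
  2.333 M_A + 1.167 M_B = 517.4
  1.167 M_A + 2.333 M_B = 492.1
Solving the pair gives M_A = 155.1 kN·m and M_B = 133.4 kN·m (hogging).

M_B = 133.4 kN·m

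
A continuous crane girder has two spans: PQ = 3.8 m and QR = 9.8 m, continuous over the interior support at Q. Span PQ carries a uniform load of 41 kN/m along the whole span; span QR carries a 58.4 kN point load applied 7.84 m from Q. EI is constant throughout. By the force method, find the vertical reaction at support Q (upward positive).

Release continuity at Q by inserting a hinge; the redundant is the internal moment M_Q. The primary structure is two simply-supported spans PQ and QR.
Rotations at Q on the released spans (each span's end-slope, ×1/EI):
  span PQ: UDL 41: wL³/(24EI) = 93.74/EI
  span QR: point load 58.4 at a = 7.84: Pab(L + b)/(6LEI) = 179.5/EI
  relative rotation θ_0 = (93.74 + 179.5)/EI = 273.2/EI
A unit hogging moment at Q produces rotation L₁/(3EI) + L₂/(3EI) = 4.533/EI.
Slope continuity at Q: θ_0 = M_Q·4.533/EI, so M_Q = 273.2/4.533 = 60.27 kN·m (hogging).
Span PQ, ΣM about P with M_Q applied at Q: R_Q^{PQ}·3.8 = 296 + 60.27, so R_Q^{PQ} = 93.76 kN and R_P = 155.8 − 93.76 = 62.04 kN.
Span QR, ΣM about R: R_Q^{QR}·9.8 = 114.5 + 60.27, so R_Q^{QR} = 17.83 kN and R_R = 58.4 − 17.83 = 40.57 kN.
R_Q = 93.76 + 17.83 = 111.6 kN.

R_Q = 111.6 kN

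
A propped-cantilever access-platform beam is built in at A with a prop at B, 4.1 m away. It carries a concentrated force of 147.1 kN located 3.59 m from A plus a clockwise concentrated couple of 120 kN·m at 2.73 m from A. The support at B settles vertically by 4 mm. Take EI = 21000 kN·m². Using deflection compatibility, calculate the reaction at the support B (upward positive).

R_B = 155.1 kN

Take the reaction at B as the redundant and release it; the primary structure is a cantilever fixed at A.
Free-end deflection of the primary structure under the applied loading (downward +):
  point load 147.1 at a = 3.59: Pa²(3L − a)/(6EI) = 2752/EI
  clockwise couple 120 at a = 2.73: M₀a(2L − a)/(2EI) = 896/EI
  δ_0 = 3648/EI
Tip deflection under a unit load at B: L³/(3EI) = 22.97/EI.
With EI = 21000 kN·m²: δ_0 = 0.17372 m and δ_{BB} = 0.001094 m/kN.
Compatibility — the beam at B must follow the support down by 0.004 m: δ_0 − R_B·δ_{BB} = 0.004, so R_B = (0.17372 − 0.004)/0.001094 = 155.1 kN.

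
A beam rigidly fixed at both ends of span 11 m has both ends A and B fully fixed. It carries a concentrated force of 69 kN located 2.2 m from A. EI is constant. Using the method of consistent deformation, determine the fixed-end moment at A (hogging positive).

M_A = 97.15 kN·m

Release both end moments; the primary structure is a simply-supported span AB with redundants M_A and M_B.
Simple-span end rotations at A and B under the given loads:
  at A: point load 69 at a = 2.2: Pab(L + b)/(6LEI) = 400.8/EI
  at B: point load 69 at a = 2.2: Pab(L + a)/(6LEI) = 267.2/EI
  θ_A0 = 400.8/EI,  θ_B0 = 267.2/EI
Flexibility coefficients: a unit moment at one end gives L/(3EI) there and L/(6EI) at the far end, so f₁₁ = f₂₂ = 3.667/EI and f₁₂ = f₂₁ = 1.833/EI.
Compatibility — zero rotation at each built-in end:
  3.667 M_A + 1.833 M_B = 400.8
  1.833 M_A + 3.667 M_B = 267.2
Solving the pair gives M_A = 97.15 kN·m and M_B = 24.29 kN·m (hogging).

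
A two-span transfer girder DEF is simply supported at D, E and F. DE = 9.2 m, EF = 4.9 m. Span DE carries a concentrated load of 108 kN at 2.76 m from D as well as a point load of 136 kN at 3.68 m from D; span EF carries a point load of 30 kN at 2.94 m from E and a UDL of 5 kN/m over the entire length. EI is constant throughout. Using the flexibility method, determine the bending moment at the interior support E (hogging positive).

M_E = 239.4 kN·m

Insert a hinge at E; M_E is the redundant, and each span becomes simply supported.
End slopes at the hinge E, treating each span as simply supported:
  span DE: point load 108 at a = 2.76: Pab(L + a)/(6LEI) = 415.9/EI
  span DE: point load 136 at a = 3.68: Pab(L + a)/(6LEI) = 644.6/EI
  span EF: point load 30 at a = 2.94: Pab(L + b)/(6LEI) = 40.34/EI
  span EF: UDL 5: wL³/(24EI) = 24.51/EI
  relative rotation θ_0 = (1061 + 64.85)/EI = 1125/EI
A unit hogging moment at E produces rotation L₁/(3EI) + L₂/(3EI) = 4.7/EI.
Compatibility: M_E·(L₁+L₂)/(3EI) = θ_0, giving M_E = 239.4 kN·m (hogging).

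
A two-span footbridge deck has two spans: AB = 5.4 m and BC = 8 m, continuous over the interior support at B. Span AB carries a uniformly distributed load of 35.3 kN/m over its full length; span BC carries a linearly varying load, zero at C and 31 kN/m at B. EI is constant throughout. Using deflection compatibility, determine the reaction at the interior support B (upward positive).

R_B = 218.6 kN

Insert a hinge at B; M_B is the redundant, and each span becomes simply supported.
Discontinuity in slope at B on the released structure — sum the simple-span end rotations:
  span AB: UDL 35.3: wL³/(24EI) = 231.6/EI
  span BC: triangular load, peak 31: w₀L³/(45EI) = 352.7/EI
  relative rotation θ_0 = (231.6 + 352.7)/EI = 584.3/EI
A unit hogging moment at B produces rotation L₁/(3EI) + L₂/(3EI) = 4.467/EI.
Slope continuity at B: θ_0 = M_B·4.467/EI, so M_B = 584.3/4.467 = 130.8 kN·m (hogging).
Span AB, ΣM about A with M_B applied at B: R_B^{AB}·5.4 = 514.7 + 130.8, so R_B^{AB} = 119.5 kN and R_A = 190.6 − 119.5 = 71.08 kN.
Span BC, ΣM about C: R_B^{BC}·8 = 661.3 + 130.8, so R_B^{BC} = 99.02 kN and R_C = 124 − 99.02 = 24.98 kN.
R_B = 119.5 + 99.02 = 218.6 kN.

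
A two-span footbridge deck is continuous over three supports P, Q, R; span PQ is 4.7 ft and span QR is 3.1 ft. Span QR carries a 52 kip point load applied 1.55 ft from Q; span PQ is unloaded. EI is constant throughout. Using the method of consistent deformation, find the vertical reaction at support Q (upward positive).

R_Q = 32.43 kip

Release continuity at Q by inserting a hinge; the redundant is the internal moment M_Q. The primary structure is two simply-supported spans PQ and QR.
End slopes at the hinge Q, treating each span as simply supported:
  span QR: point load 52 at a = 1.55: Pab(L + b)/(6LEI) = 31.23/EI
  relative rotation θ_0 = (0 + 31.23)/EI = 31.23/EI
A unit hogging moment at Q produces rotation L₁/(3EI) + L₂/(3EI) = 2.6/EI.
Slope continuity at Q: θ_0 = M_Q·2.6/EI, so M_Q = 31.23/2.6 = 12.01 kip·ft (hogging).
Span PQ, ΣM about P with M_Q applied at Q: R_Q^{PQ}·4.7 = 0 + 12.01, so R_Q^{PQ} = 2.556 kip and R_P = 0 − 2.556 = -2.556 kip.
Span QR, ΣM about R: R_Q^{QR}·3.1 = 80.6 + 12.01, so R_Q^{QR} = 29.88 kip and R_R = 52 − 29.88 = 22.12 kip.
R_Q = 2.556 + 29.88 = 32.43 kip.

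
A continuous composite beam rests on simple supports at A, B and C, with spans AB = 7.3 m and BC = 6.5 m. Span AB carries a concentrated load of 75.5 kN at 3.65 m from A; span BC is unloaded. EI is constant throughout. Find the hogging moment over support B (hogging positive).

Insert a hinge at B; M_B is the redundant, and each span becomes simply supported.
Rotations at B on the released spans (each span's end-slope, ×1/EI):
  span AB: point load 75.5 at a = 3.65: Pab(L + a)/(6LEI) = 251.5/EI
  relative rotation θ_0 = (251.5 + 0)/EI = 251.5/EI
A unit hogging moment at B produces rotation L₁/(3EI) + L₂/(3EI) = 4.6/EI.
Compatibility: M_B·(L₁+L₂)/(3EI) = θ_0, giving M_B = 54.67 kN·m (hogging).

M_B = 54.67 kN·m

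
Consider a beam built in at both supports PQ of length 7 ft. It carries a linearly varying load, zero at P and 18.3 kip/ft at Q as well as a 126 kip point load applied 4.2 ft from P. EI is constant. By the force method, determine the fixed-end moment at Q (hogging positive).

M_Q = 171.8 kip·ft

Release both end moments; the primary structure is a simply-supported span PQ with redundants M_P and M_Q.
On the primary (simply-supported) span, the end slopes from the loading are:
  at P: triangular load, peak 18.3: 7w₀L³/(360EI) = 122.1/EI
  at Q: triangular load, peak 18.3: w₀L³/(45EI) = 139.5/EI
  at P: point load 126 at a = 4.2: Pab(L + b)/(6LEI) = 345.7/EI
  at Q: point load 126 at a = 4.2: Pab(L + a)/(6LEI) = 395.1/EI
  θ_P0 = 467.8/EI,  θ_Q0 = 534.6/EI
Flexibility coefficients: a unit moment at one end gives L/(3EI) there and L/(6EI) at the far end, so f₁₁ = f₂₂ = 2.333/EI and f₁₂ = f₂₁ = 1.167/EI.
Compatibility — zero rotation at each built-in end:
  2.333 M_P + 1.167 M_Q = 467.8
  1.167 M_P + 2.333 M_Q = 534.6
Solving the pair gives M_P = 114.6 kip·ft and M_Q = 171.8 kip·ft (hogging).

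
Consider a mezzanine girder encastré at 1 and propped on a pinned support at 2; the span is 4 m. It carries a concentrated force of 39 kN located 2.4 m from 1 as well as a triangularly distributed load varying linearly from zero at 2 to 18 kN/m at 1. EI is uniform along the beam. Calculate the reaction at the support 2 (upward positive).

R_2 = 24.05 kN

Choose R_2 as the redundant. The primary structure is the cantilever fixed at 1.
Free-end deflection of the primary structure under the applied loading (downward +):
  point load 39 at a = 2.4: Pa²(3L − a)/(6EI) = 359.4/EI
  triangular load, peak 18 at the fixed end: w₀L⁴/(30EI) = 153.6/EI
  δ_0 = 513/EI
Tip deflection under a unit load at 2: L³/(3EI) = 21.33/EI.
Compatibility at 2: δ_0 − R_2·δ_{22} = 0, so R_2 = 513/21.33 = 24.05 kN.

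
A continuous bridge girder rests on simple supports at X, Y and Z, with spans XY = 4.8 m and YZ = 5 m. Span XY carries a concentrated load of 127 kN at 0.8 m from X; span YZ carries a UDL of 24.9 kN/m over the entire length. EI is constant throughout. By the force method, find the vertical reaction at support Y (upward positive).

R_Y = 109.5 kN

Release continuity at Y by inserting a hinge; the redundant is the internal moment M_Y. The primary structure is two simply-supported spans XY and YZ.
Rotations at Y on the released spans (each span's end-slope, ×1/EI):
  span XY: point load 127 at a = 0.8: Pab(L + a)/(6LEI) = 79.02/EI
  span YZ: UDL 24.9: wL³/(24EI) = 129.7/EI
  relative rotation θ_0 = (79.02 + 129.7)/EI = 208.7/EI
A unit hogging moment at Y produces rotation L₁/(3EI) + L₂/(3EI) = 3.267/EI.
Compatibility: M_Y·(L₁+L₂)/(3EI) = θ_0, giving M_Y = 63.89 kN·m (hogging).
Span XY, ΣM about X with M_Y applied at Y: R_Y^{XY}·4.8 = 101.6 + 63.89, so R_Y^{XY} = 34.48 kN and R_X = 127 − 34.48 = 92.52 kN.
Span YZ, ΣM about Z: R_Y^{YZ}·5 = 311.2 + 63.89, so R_Y^{YZ} = 75.03 kN and R_Z = 124.5 − 75.03 = 49.47 kN.
R_Y = 34.48 + 75.03 = 109.5 kN.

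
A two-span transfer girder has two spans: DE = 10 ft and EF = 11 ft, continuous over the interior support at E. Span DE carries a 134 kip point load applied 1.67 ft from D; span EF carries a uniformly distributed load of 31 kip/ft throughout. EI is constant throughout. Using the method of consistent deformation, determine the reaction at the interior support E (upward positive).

R_E = 249.7 kip

Insert a hinge at E; M_E is the redundant, and each span becomes simply supported.
Rotations at E on the released spans (each span's end-slope, ×1/EI):
  span DE: point load 134 at a = 1.67: Pab(L + a)/(6LEI) = 362.6/EI
  span EF: UDL 31: wL³/(24EI) = 1719/EI
  relative rotation θ_0 = (362.6 + 1719)/EI = 2082/EI
A unit hogging moment at E produces rotation L₁/(3EI) + L₂/(3EI) = 7/EI.
Compatibility: M_E·(L₁+L₂)/(3EI) = θ_0, giving M_E = 297.4 kip·ft (hogging).
Span DE, ΣM about D with M_E applied at E: R_E^{DE}·10 = 223.8 + 297.4, so R_E^{DE} = 52.12 kip and R_D = 134 − 52.12 = 81.88 kip.
Span EF, ΣM about F: R_E^{EF}·11 = 1876 + 297.4, so R_E^{EF} = 197.5 kip and R_F = 341 − 197.5 = 143.5 kip.
R_E = 52.12 + 197.5 = 249.7 kip.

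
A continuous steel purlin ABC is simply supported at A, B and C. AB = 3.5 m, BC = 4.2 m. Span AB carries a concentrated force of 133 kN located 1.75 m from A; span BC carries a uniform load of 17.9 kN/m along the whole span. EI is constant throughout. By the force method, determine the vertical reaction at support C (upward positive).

Take M_B as the redundant. Released structure: two simple spans AB and BC with a hinge at B.
Discontinuity in slope at B on the released structure — sum the simple-span end rotations:
  span AB: point load 133 at a = 1.75: Pab(L + a)/(6LEI) = 101.8/EI
  span BC: UDL 17.9: wL³/(24EI) = 55.26/EI
  relative rotation θ_0 = (101.8 + 55.26)/EI = 157.1/EI
A unit hogging moment at B produces rotation L₁/(3EI) + L₂/(3EI) = 2.567/EI.
Compatibility: M_B·(L₁+L₂)/(3EI) = θ_0, giving M_B = 61.2 kN·m (hogging).
Span BC, ΣM about C: R_B^{BC}·4.2 = 157.9 + 61.2, so R_B^{BC} = 52.16 kN and R_C = 75.18 − 52.16 = 23.02 kN.

R_C = 23.02 kN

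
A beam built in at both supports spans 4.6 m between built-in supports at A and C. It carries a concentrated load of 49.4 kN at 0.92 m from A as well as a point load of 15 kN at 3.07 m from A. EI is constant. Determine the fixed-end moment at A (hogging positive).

Release both end moments; the primary structure is a simply-supported span AC with redundants M_A and M_C.
End rotations of the released simple span under the applied load (×1/EI):
  at A: point load 49.4 at a = 0.92: Pab(L + b)/(6LEI) = 50.17/EI
  at C: point load 49.4 at a = 0.92: Pab(L + a)/(6LEI) = 33.45/EI
  at A: point load 15 at a = 3.07: Pab(L + b)/(6LEI) = 15.65/EI
  at C: point load 15 at a = 3.07: Pab(L + a)/(6LEI) = 19.58/EI
  θ_A0 = 65.82/EI,  θ_C0 = 53.03/EI
Flexibility coefficients: a unit moment at one end gives L/(3EI) there and L/(6EI) at the far end, so f₁₁ = f₂₂ = 1.533/EI and f₁₂ = f₂₁ = 0.7667/EI.
Compatibility — zero rotation at each built-in end:
  1.533 M_A + 0.7667 M_C = 65.82
  0.7667 M_A + 1.533 M_C = 53.03
Solving the pair gives M_A = 34.18 kN·m and M_C = 17.49 kN·m (hogging).

M_A = 34.18 kN·m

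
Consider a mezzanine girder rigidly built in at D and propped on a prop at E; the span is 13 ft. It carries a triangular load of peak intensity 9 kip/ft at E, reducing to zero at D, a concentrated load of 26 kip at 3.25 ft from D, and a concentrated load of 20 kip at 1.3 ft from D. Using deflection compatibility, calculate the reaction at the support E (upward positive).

Remove the prop at E; the released (primary) structure is a cantilever built in at D.
Downward deflection at the released point E due to the loads:
  triangular load, peak 9 at the free end: 11w₀L⁴/(120EI) = 23563/EI
  point load 26 at a = 3.25: Pa²(3L − a)/(6EI) = 1636/EI
  point load 20 at a = 1.3: Pa²(3L − a)/(6EI) = 212.4/EI
  δ_0 = 25412/EI
Flexibility coefficient — unit upward force at E: δ_{EE} = L³/(3EI) = 732.3/EI.
The prop prevents deflection at E: R_E = δ_0/δ_{EE} = 25412/732.3 = 34.7 kip.

R_E = 34.7 kip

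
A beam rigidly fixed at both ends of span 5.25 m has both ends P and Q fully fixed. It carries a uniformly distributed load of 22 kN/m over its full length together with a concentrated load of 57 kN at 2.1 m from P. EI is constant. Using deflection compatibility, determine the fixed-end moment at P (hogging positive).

M_P = 93.62 kN·m

Take the two fixed-end moments M_P, M_Q as redundants; the released structure is the simple span PQ.
On the primary (simply-supported) span, the end slopes from the loading are:
  at P: UDL 22: wL³/(24EI) = 132.6/EI
  at Q: UDL 22: wL³/(24EI) = 132.6/EI
  at P: point load 57 at a = 2.1: Pab(L + b)/(6LEI) = 100.5/EI
  at Q: point load 57 at a = 2.1: Pab(L + a)/(6LEI) = 87.98/EI
  θ_P0 = 233.2/EI,  θ_Q0 = 220.6/EI
Flexibility coefficients: a unit moment at one end gives L/(3EI) there and L/(6EI) at the far end, so f₁₁ = f₂₂ = 1.75/EI and f₁₂ = f₂₁ = 0.875/EI.
Compatibility — zero rotation at each built-in end:
  1.75 M_P + 0.875 M_Q = 233.2
  0.875 M_P + 1.75 M_Q = 220.6
Solving the pair gives M_P = 93.62 kN·m and M_Q = 79.26 kN·m (hogging).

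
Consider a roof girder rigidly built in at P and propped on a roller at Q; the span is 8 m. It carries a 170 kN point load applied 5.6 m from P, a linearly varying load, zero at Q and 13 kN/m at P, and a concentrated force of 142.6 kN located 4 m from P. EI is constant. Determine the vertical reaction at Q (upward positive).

R_Q = 150.8 kN

Remove the prop at Q; the released (primary) structure is a cantilever built in at P.
Downward deflection at the released point Q due to the loads:
  point load 170 at a = 5.6: Pa²(3L − a)/(6EI) = 16349/EI
  triangular load, peak 13 at the fixed end: w₀L⁴/(30EI) = 1775/EI
  point load 142.6 at a = 4: Pa²(3L − a)/(6EI) = 7605/EI
  δ_0 = 25729/EI
Tip deflection under a unit load at Q: L³/(3EI) = 170.7/EI.
Compatibility at Q: δ_0 − R_Q·δ_{QQ} = 0, so R_Q = 25729/170.7 = 150.8 kN.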